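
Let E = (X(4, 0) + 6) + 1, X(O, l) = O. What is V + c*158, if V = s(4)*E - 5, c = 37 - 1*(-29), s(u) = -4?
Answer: 10379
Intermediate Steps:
c = 66 (c = 37 + 29 = 66)
E = 11 (E = (4 + 6) + 1 = 10 + 1 = 11)
V = -49 (V = -4*11 - 5 = -44 - 5 = -49)
V + c*158 = -49 + 66*158 = -49 + 10428 = 10379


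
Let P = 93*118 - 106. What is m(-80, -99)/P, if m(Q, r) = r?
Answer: -9/988 ≈ -0.0091093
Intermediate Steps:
P = 10868 (P = 10974 - 106 = 10868)
m(-80, -99)/P = -99/10868 = -99*1/10868 = -9/988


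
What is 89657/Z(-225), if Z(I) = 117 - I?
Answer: 89657/342 ≈ 262.15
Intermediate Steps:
89657/Z(-225) = 89657/(117 - 1*(-225)) = 89657/(117 + 225) = 89657/342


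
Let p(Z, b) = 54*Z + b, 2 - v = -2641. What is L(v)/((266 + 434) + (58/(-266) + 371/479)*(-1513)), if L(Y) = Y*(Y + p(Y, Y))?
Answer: -3115153996101/1130497 ≈ -2.7556e+6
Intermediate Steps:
v = 2643 (v = 2 - 1*(-2641) = 2 + 2641 = 2643)
p(Z, b) = b + 54*Z
L(Y) = 56*Y**2 (L(Y) = Y*(Y + (Y + 54*Y)) = Y*(Y + 55*Y) = Y*(56*Y) = 56*Y**2)
L(v)/((266 + 434) + (58/(-266) + 371/479)*(-1513)) = (56*2643**2)/((266 + 434) + (58/(-266) + 371/479)*(-1513)) = (56*6985449)/(700 + (58*(-1/266) + 371*(1/479))*(-1513)) = 391185144/(700 + (-29/133 + 371/479)*(-1513)) = 391185144/(700 + (35452/63707)*(-1513)) = 391185144/(700 - 53638876/63707) = 391185144/(-9043976/63707) = 391185144*(-63707/9043976) = -3115153996101/1130497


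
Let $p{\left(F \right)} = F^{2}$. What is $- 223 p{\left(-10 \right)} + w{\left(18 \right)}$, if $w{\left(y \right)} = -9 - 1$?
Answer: $-22310$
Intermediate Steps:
$w{\left(y \right)} = -10$
$- 223 p{\left(-10 \right)} + w{\left(18 \right)} = - 223 \left(-10\right)^{2} - 10 = \left(-223\right) 100 - 10 = -22300 - 10 = -22310$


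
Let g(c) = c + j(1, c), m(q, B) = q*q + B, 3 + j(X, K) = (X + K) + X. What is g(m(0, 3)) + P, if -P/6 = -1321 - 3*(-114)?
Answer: 5879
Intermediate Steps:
j(X, K) = -3 + K + 2*X (j(X, K) = -3 + ((X + K) + X) = -3 + ((K + X) + X) = -3 + (K + 2*X) = -3 + K + 2*X)
m(q, B) = B + q**2 (m(q, B) = q**2 + B = B + q**2)
g(c) = -1 + 2*c (g(c) = c + (-3 + c + 2*1) = c + (-3 + c + 2) = c + (-1 + c) = -1 + 2*c)
P = 5874 (P = -6*(-1321 - 3*(-114)) = -6*(-1321 - 1*(-342)) = -6*(-1321 + 342) = -6*(-979) = 5874)
g(m(0, 3)) + P = (-1 + 2*(3 + 0**2)) + 5874 = (-1 + 2*(3 + 0)) + 5874 = (-1 + 2*3) + 5874 = (-1 + 6) + 5874 = 5 + 5874 = 5879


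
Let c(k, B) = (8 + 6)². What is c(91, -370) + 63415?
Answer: 63611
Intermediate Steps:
c(k, B) = 196 (c(k, B) = 14² = 196)
c(91, -370) + 63415 = 196 + 63415 = 63611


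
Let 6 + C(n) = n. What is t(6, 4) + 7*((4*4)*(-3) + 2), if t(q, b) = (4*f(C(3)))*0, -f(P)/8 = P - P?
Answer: -322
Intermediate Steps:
C(n) = -6 + n
f(P) = 0 (f(P) = -8*(P - P) = -8*0 = 0)
t(q, b) = 0 (t(q, b) = (4*0)*0 = 0*0 = 0)
t(6, 4) + 7*((4*4)*(-3) + 2) = 0 + 7*((4*4)*(-3) + 2) = 0 + 7*(16*(-3) + 2) = 0 + 7*(-48 + 2) = 0 + 7*(-46) = 0 - 322 = -322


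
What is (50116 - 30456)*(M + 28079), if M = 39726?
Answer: 1333046300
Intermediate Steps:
(50116 - 30456)*(M + 28079) = (50116 - 30456)*(39726 + 28079) = 19660*67805 = 1333046300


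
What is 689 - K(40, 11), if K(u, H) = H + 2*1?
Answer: 676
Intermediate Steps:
K(u, H) = 2 + H (K(u, H) = H + 2 = 2 + H)
689 - K(40, 11) = 689 - (2 + 11) = 689 - 1*13 = 689 - 13 = 676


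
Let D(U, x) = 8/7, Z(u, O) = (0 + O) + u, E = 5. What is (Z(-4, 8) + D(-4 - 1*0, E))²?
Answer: 1296/49 ≈ 26.449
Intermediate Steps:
Z(u, O) = O + u
D(U, x) = 8/7 (D(U, x) = 8*(⅐) = 8/7)
(Z(-4, 8) + D(-4 - 1*0, E))² = ((8 - 4) + 8/7)² = (4 + 8/7)² = (36/7)² = 1296/49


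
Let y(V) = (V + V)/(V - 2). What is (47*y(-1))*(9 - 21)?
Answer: -376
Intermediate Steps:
y(V) = 2*V/(-2 + V) (y(V) = (2*V)/(-2 + V) = 2*V/(-2 + V))
(47*y(-1))*(9 - 21) = (47*(2*(-1)/(-2 - 1)))*(9 - 21) = (47*(2*(-1)/(-3)))*(-12) = (47*(2*(-1)*(-⅓)))*(-12) = (47*(⅔))*(-12) = (94/3)*(-12) = -376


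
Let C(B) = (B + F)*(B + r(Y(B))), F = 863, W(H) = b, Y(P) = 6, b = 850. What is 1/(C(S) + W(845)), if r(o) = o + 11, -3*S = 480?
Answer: -1/99679 ≈ -1.0032e-5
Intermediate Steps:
W(H) = 850
S = -160 (S = -1/3*480 = -160)
r(o) = 11 + o
C(B) = (17 + B)*(863 + B) (C(B) = (B + 863)*(B + (11 + 6)) = (863 + B)*(B + 17) = (863 + B)*(17 + B) = (17 + B)*(863 + B))
1/(C(S) + W(845)) = 1/((14671 + (-160)**2 + 880*(-160)) + 850) = 1/((14671 + 25600 - 140800) + 850) = 1/(-100529 + 850) = 1/(-99679) = -1/99679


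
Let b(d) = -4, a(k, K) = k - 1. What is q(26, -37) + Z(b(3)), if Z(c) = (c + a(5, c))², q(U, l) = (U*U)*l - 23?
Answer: -25035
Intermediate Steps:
a(k, K) = -1 + k
q(U, l) = -23 + l*U² (q(U, l) = U²*l - 23 = l*U² - 23 = -23 + l*U²)
Z(c) = (4 + c)² (Z(c) = (c + (-1 + 5))² = (c + 4)² = (4 + c)²)
q(26, -37) + Z(b(3)) = (-23 - 37*26²) + (4 - 4)² = (-23 - 37*676) + 0² = (-23 - 25012) + 0 = -25035 + 0 = -25035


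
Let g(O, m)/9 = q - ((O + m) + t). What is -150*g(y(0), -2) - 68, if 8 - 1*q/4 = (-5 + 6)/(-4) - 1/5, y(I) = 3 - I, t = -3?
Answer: -48398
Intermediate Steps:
q = 169/5 (q = 32 - 4*((-5 + 6)/(-4) - 1/5) = 32 - 4*(1*(-1/4) - 1*1/5) = 32 - 4*(-1/4 - 1/5) = 32 - 4*(-9/20) = 32 + 9/5 = 169/5 ≈ 33.800)
g(O, m) = 1656/5 - 9*O - 9*m (g(O, m) = 9*(169/5 - ((O + m) - 3)) = 9*(169/5 - (-3 + O + m)) = 9*(169/5 + (3 - O - m)) = 9*(184/5 - O - m) = 1656/5 - 9*O - 9*m)
-150*g(y(0), -2) - 68 = -150*(1656/5 - 9*(3 - 1*0) - 9*(-2)) - 68 = -150*(1656/5 - 9*(3 + 0) + 18) - 68 = -150*(1656/5 - 9*3 + 18) - 68 = -150*(1656/5 - 27 + 18) - 68 = -150*1611/5 - 68 = -48330 - 68 = -48398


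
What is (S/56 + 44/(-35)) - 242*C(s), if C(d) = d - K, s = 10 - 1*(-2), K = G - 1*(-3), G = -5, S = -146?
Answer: -474861/140 ≈ -3391.9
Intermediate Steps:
K = -2 (K = -5 - 1*(-3) = -5 + 3 = -2)
s = 12 (s = 10 + 2 = 12)
C(d) = 2 + d (C(d) = d - 1*(-2) = d + 2 = 2 + d)
(S/56 + 44/(-35)) - 242*C(s) = (-146/56 + 44/(-35)) - 242*(2 + 12) = (-146*1/56 + 44*(-1/35)) - 242*14 = (-73/28 - 44/35) - 3388 = -541/140 - 3388 = -474861/140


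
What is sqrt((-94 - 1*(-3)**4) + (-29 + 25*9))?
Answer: sqrt(21) ≈ 4.5826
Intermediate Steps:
sqrt((-94 - 1*(-3)**4) + (-29 + 25*9)) = sqrt((-94 - 1*81) + (-29 + 225)) = sqrt((-94 - 81) + 196) = sqrt(-175 + 196) = sqrt(21)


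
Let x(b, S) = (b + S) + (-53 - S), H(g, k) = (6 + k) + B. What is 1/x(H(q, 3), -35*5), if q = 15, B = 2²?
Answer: -1/40 ≈ -0.025000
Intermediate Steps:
B = 4
H(g, k) = 10 + k (H(g, k) = (6 + k) + 4 = 10 + k)
x(b, S) = -53 + b (x(b, S) = (S + b) + (-53 - S) = -53 + b)
1/x(H(q, 3), -35*5) = 1/(-53 + (10 + 3)) = 1/(-53 + 13) = 1/(-40) = -1/40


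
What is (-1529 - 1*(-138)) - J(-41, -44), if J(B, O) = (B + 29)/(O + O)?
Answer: -30605/22 ≈ -1391.1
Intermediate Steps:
J(B, O) = (29 + B)/(2*O) (J(B, O) = (29 + B)/((2*O)) = (29 + B)*(1/(2*O)) = (29 + B)/(2*O))
(-1529 - 1*(-138)) - J(-41, -44) = (-1529 - 1*(-138)) - (29 - 41)/(2*(-44)) = (-1529 + 138) - (-1)*(-12)/(2*44) = -1391 - 1*3/22 = -1391 - 3/22 = -30605/22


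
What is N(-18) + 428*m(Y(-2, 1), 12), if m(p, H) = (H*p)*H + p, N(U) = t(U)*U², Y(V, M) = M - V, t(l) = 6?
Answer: 188124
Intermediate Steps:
N(U) = 6*U²
m(p, H) = p + p*H² (m(p, H) = p*H² + p = p + p*H²)
N(-18) + 428*m(Y(-2, 1), 12) = 6*(-18)² + 428*((1 - 1*(-2))*(1 + 12²)) = 6*324 + 428*((1 + 2)*(1 + 144)) = 1944 + 428*(3*145) = 1944 + 428*435 = 1944 + 186180 = 188124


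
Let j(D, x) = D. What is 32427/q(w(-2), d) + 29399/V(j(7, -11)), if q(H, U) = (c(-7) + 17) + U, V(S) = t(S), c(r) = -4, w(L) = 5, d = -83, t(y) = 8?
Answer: 899257/280 ≈ 3211.6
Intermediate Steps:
V(S) = 8
q(H, U) = 13 + U (q(H, U) = (-4 + 17) + U = 13 + U)
32427/q(w(-2), d) + 29399/V(j(7, -11)) = 32427/(13 - 83) + 29399/8 = 32427/(-70) + 29399*(⅛) = 32427*(-1/70) + 29399/8 = -32427/70 + 29399/8 = 899257/280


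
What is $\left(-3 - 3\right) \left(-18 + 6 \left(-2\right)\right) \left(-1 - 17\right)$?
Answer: $-3240$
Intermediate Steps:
$\left(-3 - 3\right) \left(-18 + 6 \left(-2\right)\right) \left(-1 - 17\right) = - 6 \left(-18 - 12\right) \left(-18\right) = \left(-6\right) \left(-30\right) \left(-18\right) = 180 \left(-18\right) = -3240$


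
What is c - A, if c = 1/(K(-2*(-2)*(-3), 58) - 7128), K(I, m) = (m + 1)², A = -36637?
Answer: 133615138/3647 ≈ 36637.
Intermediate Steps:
K(I, m) = (1 + m)²
c = -1/3647 (c = 1/((1 + 58)² - 7128) = 1/(59² - 7128) = 1/(3481 - 7128) = 1/(-3647) = -1/3647 ≈ -0.00027420)
c - A = -1/3647 - 1*(-36637) = -1/3647 + 36637 = 133615138/3647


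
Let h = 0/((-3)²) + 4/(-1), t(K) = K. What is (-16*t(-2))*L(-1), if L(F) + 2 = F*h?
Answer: 64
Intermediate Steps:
h = -4 (h = 0/9 + 4*(-1) = 0*(⅑) - 4 = 0 - 4 = -4)
L(F) = -2 - 4*F (L(F) = -2 + F*(-4) = -2 - 4*F)
(-16*t(-2))*L(-1) = (-16*(-2))*(-2 - 4*(-1)) = 32*(-2 + 4) = 32*2 = 64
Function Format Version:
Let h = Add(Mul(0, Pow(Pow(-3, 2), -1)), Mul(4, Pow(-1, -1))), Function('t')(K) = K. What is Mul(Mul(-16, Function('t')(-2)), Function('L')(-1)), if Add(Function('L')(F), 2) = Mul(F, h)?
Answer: 64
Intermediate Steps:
h = -4 (h = Add(Mul(0, Pow(9, -1)), Mul(4, -1)) = Add(Mul(0, Rational(1, 9)), -4) = Add(0, -4) = -4)
Function('L')(F) = Add(-2, Mul(-4, F)) (Function('L')(F) = Add(-2, Mul(F, -4)) = Add(-2, Mul(-4, F)))
Mul(Mul(-16, Function('t')(-2)), Function('L')(-1)) = Mul(Mul(-16, -2), Add(-2, Mul(-4, -1))) = Mul(32, Add(-2, 4)) = Mul(32, 2) = 64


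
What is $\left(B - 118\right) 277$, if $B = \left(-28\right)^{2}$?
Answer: $184482$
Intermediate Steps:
$B = 784$
$\left(B - 118\right) 277 = \left(784 - 118\right) 277 = 666 \cdot 277 = 184482$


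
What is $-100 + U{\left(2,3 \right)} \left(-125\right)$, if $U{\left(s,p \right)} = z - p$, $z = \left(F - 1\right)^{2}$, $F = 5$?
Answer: $-1725$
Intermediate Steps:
$z = 16$ ($z = \left(5 - 1\right)^{2} = 4^{2} = 16$)
$U{\left(s,p \right)} = 16 - p$
$-100 + U{\left(2,3 \right)} \left(-125\right) = -100 + \left(16 - 3\right) \left(-125\right) = -100 + 13 \left(-125\right) = -100 - 1625 = -1725$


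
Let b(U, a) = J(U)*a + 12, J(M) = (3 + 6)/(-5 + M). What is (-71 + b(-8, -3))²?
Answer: 547600/169 ≈ 3240.2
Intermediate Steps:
J(M) = 9/(-5 + M)
b(U, a) = 12 + 9*a/(-5 + U) (b(U, a) = (9/(-5 + U))*a + 12 = 9*a/(-5 + U) + 12 = 12 + 9*a/(-5 + U))
(-71 + b(-8, -3))² = (-71 + 3*(-20 + 3*(-3) + 4*(-8))/(-5 - 8))² = (-71 + 3*(-20 - 9 - 32)/(-13))² = (-71 + 3*(-1/13)*(-61))² = (-71 + 183/13)² = (-740/13)² = 547600/169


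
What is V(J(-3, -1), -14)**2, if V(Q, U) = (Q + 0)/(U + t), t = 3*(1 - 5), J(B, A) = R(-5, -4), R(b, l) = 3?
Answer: 9/676 ≈ 0.013314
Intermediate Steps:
J(B, A) = 3
t = -12 (t = 3*(-4) = -12)
V(Q, U) = Q/(-12 + U) (V(Q, U) = (Q + 0)/(U - 12) = Q/(-12 + U))
V(J(-3, -1), -14)**2 = (3/(-12 - 14))**2 = (3/(-26))**2 = (3*(-1/26))**2 = (-3/26)**2 = 9/676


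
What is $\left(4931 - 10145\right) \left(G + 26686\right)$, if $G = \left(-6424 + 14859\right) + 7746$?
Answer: $-223508538$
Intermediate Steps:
$G = 16181$ ($G = 8435 + 7746 = 16181$)
$\left(4931 - 10145\right) \left(G + 26686\right) = \left(4931 - 10145\right) \left(16181 + 26686\right) = \left(-5214\right) 42867 = -223508538$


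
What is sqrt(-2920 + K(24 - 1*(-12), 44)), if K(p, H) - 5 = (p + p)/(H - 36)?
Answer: I*sqrt(2906) ≈ 53.907*I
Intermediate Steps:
K(p, H) = 5 + 2*p/(-36 + H) (K(p, H) = 5 + (p + p)/(H - 36) = 5 + (2*p)/(-36 + H) = 5 + 2*p/(-36 + H))
sqrt(-2920 + K(24 - 1*(-12), 44)) = sqrt(-2920 + (-180 + 2*(24 - 1*(-12)) + 5*44)/(-36 + 44)) = sqrt(-2920 + (-180 + 2*(24 + 12) + 220)/8) = sqrt(-2920 + (-180 + 2*36 + 220)/8) = sqrt(-2920 + (-180 + 72 + 220)/8) = sqrt(-2920 + (1/8)*112) = sqrt(-2920 + 14) = sqrt(-2906) = I*sqrt(2906)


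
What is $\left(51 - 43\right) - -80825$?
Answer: $80833$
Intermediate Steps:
$\left(51 - 43\right) - -80825 = \left(51 - 43\right) + 80825 = 8 + 80825 = 80833$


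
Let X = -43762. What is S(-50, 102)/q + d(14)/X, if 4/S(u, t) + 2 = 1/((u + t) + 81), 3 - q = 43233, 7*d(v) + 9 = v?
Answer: 52844969/1754673493650 ≈ 3.0117e-5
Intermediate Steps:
d(v) = -9/7 + v/7
q = -43230 (q = 3 - 1*43233 = 3 - 43233 = -43230)
S(u, t) = 4/(-2 + 1/(81 + t + u)) (S(u, t) = 4/(-2 + 1/((u + t) + 81)) = 4/(-2 + 1/((t + u) + 81)) = 4/(-2 + 1/(81 + t + u)))
S(-50, 102)/q + d(14)/X = (4*(-81 - 1*102 - 1*(-50))/(161 + 2*102 + 2*(-50)))/(-43230) + (-9/7 + (1/7)*14)/(-43762) = (4*(-81 - 102 + 50)/(161 + 204 - 100))*(-1/43230) + (-9/7 + 2)*(-1/43762) = (4*(-133)/265)*(-1/43230) + (5/7)*(-1/43762) = (4*(1/265)*(-133))*(-1/43230) - 5/306334 = -532/265*(-1/43230) - 5/306334 = 266/5727975 - 5/306334 = 52844969/1754673493650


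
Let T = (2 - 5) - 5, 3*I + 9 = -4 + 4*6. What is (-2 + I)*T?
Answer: -40/3 ≈ -13.333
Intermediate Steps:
I = 11/3 (I = -3 + (-4 + 4*6)/3 = -3 + (-4 + 24)/3 = -3 + (⅓)*20 = -3 + 20/3 = 11/3 ≈ 3.6667)
T = -8 (T = -3 - 5 = -8)
(-2 + I)*T = (-2 + 11/3)*(-8) = (5/3)*(-8) = -40/3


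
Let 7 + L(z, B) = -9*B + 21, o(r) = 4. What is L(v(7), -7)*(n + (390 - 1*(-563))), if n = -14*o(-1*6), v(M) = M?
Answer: 69069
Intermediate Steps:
L(z, B) = 14 - 9*B (L(z, B) = -7 + (-9*B + 21) = -7 + (21 - 9*B) = 14 - 9*B)
n = -56 (n = -14*4 = -56)
L(v(7), -7)*(n + (390 - 1*(-563))) = (14 - 9*(-7))*(-56 + (390 - 1*(-563))) = (14 + 63)*(-56 + (390 + 563)) = 77*(-56 + 953) = 77*897 = 69069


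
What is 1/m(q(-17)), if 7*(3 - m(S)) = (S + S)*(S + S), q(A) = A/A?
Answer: 7/17 ≈ 0.41176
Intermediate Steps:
q(A) = 1
m(S) = 3 - 4*S²/7 (m(S) = 3 - (S + S)*(S + S)/7 = 3 - 2*S*2*S/7 = 3 - 4*S²/7)
1/m(q(-17)) = 1/(3 - 4/7*1²) = 1/(3 - 4/7*1) = 1/(3 - 4/7) = 1/(17/7) = 7/17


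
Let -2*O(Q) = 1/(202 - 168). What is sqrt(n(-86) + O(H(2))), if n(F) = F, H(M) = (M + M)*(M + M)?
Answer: I*sqrt(99433)/34 ≈ 9.2744*I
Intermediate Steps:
H(M) = 4*M**2 (H(M) = (2*M)*(2*M) = 4*M**2)
O(Q) = -1/68 (O(Q) = -1/(2*(202 - 168)) = -1/2/34 = -1/2*1/34 = -1/68)
sqrt(n(-86) + O(H(2))) = sqrt(-86 - 1/68) = sqrt(-5849/68) = I*sqrt(99433)/34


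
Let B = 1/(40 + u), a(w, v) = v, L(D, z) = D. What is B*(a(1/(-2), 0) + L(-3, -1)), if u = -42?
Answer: 3/2 ≈ 1.5000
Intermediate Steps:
B = -½ (B = 1/(40 - 42) = 1/(-2) = -½ ≈ -0.50000)
B*(a(1/(-2), 0) + L(-3, -1)) = -(0 - 3)/2 = -½*(-3) = 3/2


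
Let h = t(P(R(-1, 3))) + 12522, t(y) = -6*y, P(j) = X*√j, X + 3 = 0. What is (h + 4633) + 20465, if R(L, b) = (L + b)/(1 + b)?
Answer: 37620 + 9*√2 ≈ 37633.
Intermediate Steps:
X = -3 (X = -3 + 0 = -3)
R(L, b) = (L + b)/(1 + b)
P(j) = -3*√j
h = 12522 + 9*√2 (h = -(-18)*√((-1 + 3)/(1 + 3)) + 12522 = -(-18)*√(2/4) + 12522 = -(-18)*√((¼)*2) + 12522 = -(-18)*√(½) + 12522 = -(-18)*√2/2 + 12522 = -(-9)*√2 + 12522 = 9*√2 + 12522 = 12522 + 9*√2 ≈ 12535.)
(h + 4633) + 20465 = ((12522 + 9*√2) + 4633) + 20465 = (17155 + 9*√2) + 20465 = 37620 + 9*√2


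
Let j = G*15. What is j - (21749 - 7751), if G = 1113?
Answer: 2697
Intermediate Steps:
j = 16695 (j = 1113*15 = 16695)
j - (21749 - 7751) = 16695 - (21749 - 7751) = 16695 - 1*13998 = 16695 - 13998 = 2697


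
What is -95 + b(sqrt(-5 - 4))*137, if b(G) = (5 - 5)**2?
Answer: -95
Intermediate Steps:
b(G) = 0 (b(G) = 0**2 = 0)
-95 + b(sqrt(-5 - 4))*137 = -95 + 0*137 = -95 + 0 = -95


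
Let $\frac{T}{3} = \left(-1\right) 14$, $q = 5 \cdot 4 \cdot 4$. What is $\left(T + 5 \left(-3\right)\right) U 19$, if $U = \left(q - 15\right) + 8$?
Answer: $-79059$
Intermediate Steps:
$q = 80$ ($q = 20 \cdot 4 = 80$)
$T = -42$ ($T = 3 \left(\left(-1\right) 14\right) = 3 \left(-14\right) = -42$)
$U = 73$ ($U = \left(80 - 15\right) + 8 = 65 + 8 = 73$)
$\left(T + 5 \left(-3\right)\right) U 19 = \left(-42 + 5 \left(-3\right)\right) 73 \cdot 19 = \left(-42 - 15\right) 73 \cdot 19 = \left(-57\right) 73 \cdot 19 = \left(-4161\right) 19 = -79059$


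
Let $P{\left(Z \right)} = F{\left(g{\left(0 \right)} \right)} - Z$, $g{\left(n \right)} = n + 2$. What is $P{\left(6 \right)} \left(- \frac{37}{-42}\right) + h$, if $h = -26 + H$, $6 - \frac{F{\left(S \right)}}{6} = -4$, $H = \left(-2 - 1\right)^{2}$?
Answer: $\frac{214}{7} \approx 30.571$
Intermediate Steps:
$H = 9$ ($H = \left(-3\right)^{2} = 9$)
$g{\left(n \right)} = 2 + n$
$F{\left(S \right)} = 60$ ($F{\left(S \right)} = 36 - -24 = 36 + 24 = 60$)
$P{\left(Z \right)} = 60 - Z$
$h = -17$ ($h = -26 + 9 = -17$)
$P{\left(6 \right)} \left(- \frac{37}{-42}\right) + h = \left(60 - 6\right) \left(- \frac{37}{-42}\right) - 17 = \left(60 - 6\right) \left(\left(-37\right) \left(- \frac{1}{42}\right)\right) - 17 = 54 \cdot \frac{37}{42} - 17 = \frac{333}{7} - 17 = \frac{214}{7}$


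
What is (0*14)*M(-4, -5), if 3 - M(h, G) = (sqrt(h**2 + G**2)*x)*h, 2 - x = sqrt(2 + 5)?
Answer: 0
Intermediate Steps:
x = 2 - sqrt(7) (x = 2 - sqrt(2 + 5) = 2 - sqrt(7) ≈ -0.64575)
M(h, G) = 3 - h*sqrt(G**2 + h**2)*(2 - sqrt(7)) (M(h, G) = 3 - sqrt(h**2 + G**2)*(2 - sqrt(7))*h = 3 - sqrt(G**2 + h**2)*(2 - sqrt(7))*h = 3 - h*sqrt(G**2 + h**2)*(2 - sqrt(7)))
(0*14)*M(-4, -5) = (0*14)*(3 - 1*(-4)*sqrt((-5)**2 + (-4)**2)*(2 - sqrt(7))) = 0*(3 - 1*(-4)*sqrt(25 + 16)*(2 - sqrt(7))) = 0*(3 - 1*(-4)*sqrt(41)*(2 - sqrt(7))) = 0*(3 + 4*sqrt(41)*(2 - sqrt(7))) = 0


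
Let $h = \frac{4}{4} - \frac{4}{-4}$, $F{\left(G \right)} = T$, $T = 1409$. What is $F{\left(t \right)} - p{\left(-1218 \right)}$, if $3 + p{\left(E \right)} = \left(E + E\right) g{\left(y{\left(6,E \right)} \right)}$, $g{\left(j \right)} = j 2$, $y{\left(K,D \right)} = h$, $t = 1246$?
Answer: $11156$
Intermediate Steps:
$F{\left(G \right)} = 1409$
$h = 2$ ($h = 4 \cdot \frac{1}{4} - -1 = 1 + 1 = 2$)
$y{\left(K,D \right)} = 2$
$g{\left(j \right)} = 2 j$
$p{\left(E \right)} = -3 + 8 E$ ($p{\left(E \right)} = -3 + \left(E + E\right) 2 \cdot 2 = -3 + 2 E 4 = -3 + 8 E$)
$F{\left(t \right)} - p{\left(-1218 \right)} = 1409 - \left(-3 + 8 \left(-1218\right)\right) = 1409 - \left(-3 - 9744\right) = 1409 - -9747 = 1409 + 9747 = 11156$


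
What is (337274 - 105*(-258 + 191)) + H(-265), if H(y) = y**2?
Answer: 414534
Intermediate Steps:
(337274 - 105*(-258 + 191)) + H(-265) = (337274 - 105*(-258 + 191)) + (-265)**2 = (337274 - 105*(-67)) + 70225 = (337274 + 7035) + 70225 = 344309 + 70225 = 414534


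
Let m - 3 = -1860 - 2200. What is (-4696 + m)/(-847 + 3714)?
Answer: -8753/2867 ≈ -3.0530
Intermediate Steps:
m = -4057 (m = 3 + (-1860 - 2200) = 3 - 4060 = -4057)
(-4696 + m)/(-847 + 3714) = (-4696 - 4057)/(-847 + 3714) = -8753/2867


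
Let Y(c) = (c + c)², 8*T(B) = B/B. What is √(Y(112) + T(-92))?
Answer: 3*√89202/4 ≈ 224.00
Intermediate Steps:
T(B) = ⅛ (T(B) = (B/B)/8 = (⅛)*1 = ⅛)
Y(c) = 4*c² (Y(c) = (2*c)² = 4*c²)
√(Y(112) + T(-92)) = √(4*112² + ⅛) = √(4*12544 + ⅛) = √(50176 + ⅛) = √(401409/8) = 3*√89202/4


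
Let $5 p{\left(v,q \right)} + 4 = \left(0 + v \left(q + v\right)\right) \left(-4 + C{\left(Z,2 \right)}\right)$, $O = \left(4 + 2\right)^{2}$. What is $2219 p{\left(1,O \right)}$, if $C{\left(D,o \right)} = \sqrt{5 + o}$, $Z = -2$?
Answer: $- \frac{337288}{5} + \frac{82103 \sqrt{7}}{5} \approx -24013.0$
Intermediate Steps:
$O = 36$ ($O = 6^{2} = 36$)
$p{\left(v,q \right)} = - \frac{4}{5} + \frac{v \left(-4 + \sqrt{7}\right) \left(q + v\right)}{5}$ ($p{\left(v,q \right)} = - \frac{4}{5} + \frac{\left(0 + v \left(q + v\right)\right) \left(-4 + \sqrt{5 + 2}\right)}{5} = - \frac{4}{5} + \frac{v \left(q + v\right) \left(-4 + \sqrt{7}\right)}{5} = - \frac{4}{5} + \frac{v \left(-4 + \sqrt{7}\right) \left(q + v\right)}{5}$)
$2219 p{\left(1,O \right)} = 2219 \left(- \frac{4}{5} - \frac{4 \cdot 1^{2}}{5} - \frac{144}{5} \cdot 1 + \frac{\sqrt{7} \cdot 1^{2}}{5} + \frac{1}{5} \cdot 36 \cdot 1 \sqrt{7}\right) = 2219 \left(- \frac{4}{5} - \frac{4}{5} - \frac{144}{5} + \frac{1}{5} \sqrt{7} \cdot 1 + \frac{36 \sqrt{7}}{5}\right) = 2219 \left(- \frac{4}{5} - \frac{4}{5} - \frac{144}{5} + \frac{\sqrt{7}}{5} + \frac{36 \sqrt{7}}{5}\right) = 2219 \left(- \frac{152}{5} + \frac{37 \sqrt{7}}{5}\right) = - \frac{337288}{5} + \frac{82103 \sqrt{7}}{5}$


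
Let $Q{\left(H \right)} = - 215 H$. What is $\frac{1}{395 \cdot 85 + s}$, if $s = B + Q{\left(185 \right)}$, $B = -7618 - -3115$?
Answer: $- \frac{1}{10703} \approx -9.3432 \cdot 10^{-5}$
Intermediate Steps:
$B = -4503$ ($B = -7618 + 3115 = -4503$)
$s = -44278$ ($s = -4503 - 39775 = -44278$)
$\frac{1}{395 \cdot 85 + s} = \frac{1}{395 \cdot 85 - 44278} = \frac{1}{33575 - 44278} = \frac{1}{-10703} = - \frac{1}{10703}$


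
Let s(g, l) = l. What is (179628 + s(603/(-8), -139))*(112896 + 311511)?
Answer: 76176388023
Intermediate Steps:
(179628 + s(603/(-8), -139))*(112896 + 311511) = (179628 - 139)*(112896 + 311511) = 179489*424407 = 76176388023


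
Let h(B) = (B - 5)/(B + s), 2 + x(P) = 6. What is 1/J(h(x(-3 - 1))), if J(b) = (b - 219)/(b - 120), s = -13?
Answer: 1079/1970 ≈ 0.54772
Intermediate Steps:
x(P) = 4 (x(P) = -2 + 6 = 4)
h(B) = (-5 + B)/(-13 + B) (h(B) = (B - 5)/(B - 13) = (-5 + B)/(-13 + B))
J(b) = (-219 + b)/(-120 + b)
1/J(h(x(-3 - 1))) = 1/((-219 + (-5 + 4)/(-13 + 4))/(-120 + (-5 + 4)/(-13 + 4))) = 1/((-219 - 1/(-9))/(-120 - 1/(-9))) = 1/((-219 - 1/9*(-1))/(-120 - 1/9*(-1))) = 1/((-219 + 1/9)/(-120 + 1/9)) = 1/(-1970/9/(-1079/9)) = 1/(-9/1079*(-1970/9)) = 1/(1970/1079) = 1079/1970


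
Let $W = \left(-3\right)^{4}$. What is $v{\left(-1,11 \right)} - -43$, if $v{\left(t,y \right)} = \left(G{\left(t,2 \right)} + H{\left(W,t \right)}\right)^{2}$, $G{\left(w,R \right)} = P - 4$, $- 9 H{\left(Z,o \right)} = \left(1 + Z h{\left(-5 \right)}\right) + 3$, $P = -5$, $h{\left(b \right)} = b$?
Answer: $\frac{105883}{81} \approx 1307.2$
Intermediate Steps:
$W = 81$
$H{\left(Z,o \right)} = - \frac{4}{9} + \frac{5 Z}{9}$ ($H{\left(Z,o \right)} = - \frac{\left(1 + Z \left(-5\right)\right) + 3}{9} = - \frac{\left(1 - 5 Z\right) + 3}{9} = - \frac{4 - 5 Z}{9} = - \frac{4}{9} + \frac{5 Z}{9}$)
$G{\left(w,R \right)} = -9$ ($G{\left(w,R \right)} = -5 - 4 = -9$)
$v{\left(t,y \right)} = \frac{102400}{81}$ ($v{\left(t,y \right)} = \left(-9 + \left(- \frac{4}{9} + \frac{5}{9} \cdot 81\right)\right)^{2} = \left(-9 + \left(- \frac{4}{9} + 45\right)\right)^{2} = \left(-9 + \frac{401}{9}\right)^{2} = \left(\frac{320}{9}\right)^{2} = \frac{102400}{81}$)
$v{\left(-1,11 \right)} - -43 = \frac{102400}{81} - -43 = \frac{102400}{81} + 43 = \frac{105883}{81}$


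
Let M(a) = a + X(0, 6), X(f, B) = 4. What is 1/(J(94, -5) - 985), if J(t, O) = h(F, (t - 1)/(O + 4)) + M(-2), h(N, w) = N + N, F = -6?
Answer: -1/995 ≈ -0.0010050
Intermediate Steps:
h(N, w) = 2*N
M(a) = 4 + a (M(a) = a + 4 = 4 + a)
J(t, O) = -10 (J(t, O) = 2*(-6) + (4 - 2) = -12 + 2 = -10)
1/(J(94, -5) - 985) = 1/(-10 - 985) = 1/(-995) = -1/995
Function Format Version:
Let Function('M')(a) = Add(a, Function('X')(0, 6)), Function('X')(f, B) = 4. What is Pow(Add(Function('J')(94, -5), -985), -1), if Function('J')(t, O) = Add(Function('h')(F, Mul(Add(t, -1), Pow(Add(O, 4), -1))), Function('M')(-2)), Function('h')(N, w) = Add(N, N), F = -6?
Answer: Rational(-1, 995) ≈ -0.0010050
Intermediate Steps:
Function('h')(N, w) = Mul(2, N)
Function('M')(a) = Add(4, a) (Function('M')(a) = Add(a, 4) = Add(4, a))
Function('J')(t, O) = -10 (Function('J')(t, O) = Add(Mul(2, -6), Add(4, -2)) = Add(-12, 2) = -10)
Pow(Add(Function('J')(94, -5), -985), -1) = Pow(Add(-10, -985), -1) = Pow(-995, -1) = Rational(-1, 995)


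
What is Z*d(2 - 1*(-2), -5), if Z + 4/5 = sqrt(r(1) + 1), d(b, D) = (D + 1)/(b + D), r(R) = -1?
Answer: -16/5 ≈ -3.2000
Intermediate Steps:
d(b, D) = (1 + D)/(D + b)
Z = -4/5 (Z = -4/5 + sqrt(-1 + 1) = -4/5 + sqrt(0) = -4/5 + 0 = -4/5 ≈ -0.80000)
Z*d(2 - 1*(-2), -5) = -4*(1 - 5)/(5*(-5 + (2 - 1*(-2)))) = -4*(-4)/(5*(-5 + (2 + 2))) = -4*(-4)/(5*(-5 + 4)) = -4*(-4)/(5*(-1)) = -(-4)*(-4)/5 = -4/5*4 = -16/5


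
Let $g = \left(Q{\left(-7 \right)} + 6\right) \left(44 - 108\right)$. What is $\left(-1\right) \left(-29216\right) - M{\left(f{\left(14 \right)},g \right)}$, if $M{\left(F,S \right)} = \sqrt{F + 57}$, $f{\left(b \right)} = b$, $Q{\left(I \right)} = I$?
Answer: $29216 - \sqrt{71} \approx 29208.0$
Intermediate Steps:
$g = 64$ ($g = \left(-7 + 6\right) \left(44 - 108\right) = \left(-1\right) \left(-64\right) = 64$)
$M{\left(F,S \right)} = \sqrt{57 + F}$
$\left(-1\right) \left(-29216\right) - M{\left(f{\left(14 \right)},g \right)} = \left(-1\right) \left(-29216\right) - \sqrt{57 + 14} = 29216 - \sqrt{71}$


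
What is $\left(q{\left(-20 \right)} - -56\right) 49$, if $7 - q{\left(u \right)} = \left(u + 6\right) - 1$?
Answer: $3822$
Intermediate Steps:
$q{\left(u \right)} = 2 - u$ ($q{\left(u \right)} = 7 - \left(\left(u + 6\right) - 1\right) = 7 - \left(\left(6 + u\right) - 1\right) = 7 - \left(5 + u\right) = 2 - u$)
$\left(q{\left(-20 \right)} - -56\right) 49 = \left(\left(2 - -20\right) - -56\right) 49 = \left(\left(2 + 20\right) + 56\right) 49 = \left(22 + 56\right) 49 = 78 \cdot 49 = 3822$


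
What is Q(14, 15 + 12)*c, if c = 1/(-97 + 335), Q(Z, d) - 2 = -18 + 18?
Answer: 1/119 ≈ 0.0084034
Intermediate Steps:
Q(Z, d) = 2 (Q(Z, d) = 2 + (-18 + 18) = 2 + 0 = 2)
c = 1/238 ≈ 0.0042017
Q(14, 15 + 12)*c = 2*(1/238) = 1/119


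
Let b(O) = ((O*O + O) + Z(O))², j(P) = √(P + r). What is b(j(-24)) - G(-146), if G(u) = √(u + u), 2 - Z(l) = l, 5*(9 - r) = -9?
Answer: 3136/25 - 2*I*√73 ≈ 125.44 - 17.088*I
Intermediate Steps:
r = 54/5 (r = 9 - ⅕*(-9) = 9 + 9/5 = 54/5 ≈ 10.800)
Z(l) = 2 - l
G(u) = √2*√u (G(u) = √(2*u) = √2*√u)
j(P) = √(54/5 + P) (j(P) = √(P + 54/5) = √(54/5 + P))
b(O) = (2 + O²)² (b(O) = ((O*O + O) + (2 - O))² = ((O² + O) + (2 - O))² = ((O + O²) + (2 - O))² = (2 + O²)²)
b(j(-24)) - G(-146) = (2 + (√(270 + 25*(-24))/5)²)² - √2*√(-146) = (2 + (√(270 - 600)/5)²)² - √2*I*√146 = (2 + (√(-330)/5)²)² - 2*I*√73 = (2 + ((I*√330)/5)²)² - 2*I*√73 = (2 + (I*√330/5)²)² - 2*I*√73 = (2 - 66/5)² - 2*I*√73 = (-56/5)² - 2*I*√73 = 3136/25 - 2*I*√73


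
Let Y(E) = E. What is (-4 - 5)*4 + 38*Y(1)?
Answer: 2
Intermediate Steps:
(-4 - 5)*4 + 38*Y(1) = (-4 - 5)*4 + 38*1 = -9*4 + 38 = -36 + 38 = 2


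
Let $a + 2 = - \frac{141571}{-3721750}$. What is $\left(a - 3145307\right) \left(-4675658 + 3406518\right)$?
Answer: $\frac{1485662090293623606}{372175} \approx 3.9918 \cdot 10^{12}$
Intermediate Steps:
$a = - \frac{7301929}{3721750}$ ($a = -2 - \frac{141571}{-3721750} = -2 - - \frac{141571}{3721750} = -2 + \frac{141571}{3721750} = - \frac{7301929}{3721750} \approx -1.962$)
$\left(a - 3145307\right) \left(-4675658 + 3406518\right) = \left(- \frac{7301929}{3721750} - 3145307\right) \left(-4675658 + 3406518\right) = \left(- \frac{11706053629179}{3721750}\right) \left(-1269140\right) = \frac{1485662090293623606}{372175}$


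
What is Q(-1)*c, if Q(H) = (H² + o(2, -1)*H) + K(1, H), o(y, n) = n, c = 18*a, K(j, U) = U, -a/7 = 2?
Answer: -252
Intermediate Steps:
a = -14 (a = -7*2 = -14)
c = -252 (c = 18*(-14) = -252)
Q(H) = H² (Q(H) = (H² - H) + H = H²)
Q(-1)*c = (-1)²*(-252) = 1*(-252) = -252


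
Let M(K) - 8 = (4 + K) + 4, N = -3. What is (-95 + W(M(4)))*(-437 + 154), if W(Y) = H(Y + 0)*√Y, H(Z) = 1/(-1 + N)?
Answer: 26885 + 283*√5/2 ≈ 27201.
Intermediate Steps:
M(K) = 16 + K (M(K) = 8 + ((4 + K) + 4) = 8 + (8 + K) = 16 + K)
H(Z) = -¼ (H(Z) = 1/(-1 - 3) = 1/(-4) = -¼)
W(Y) = -√Y/4
(-95 + W(M(4)))*(-437 + 154) = (-95 - √(16 + 4)/4)*(-437 + 154) = (-95 - √5/2)*(-283) = 26885 + 283*√5/2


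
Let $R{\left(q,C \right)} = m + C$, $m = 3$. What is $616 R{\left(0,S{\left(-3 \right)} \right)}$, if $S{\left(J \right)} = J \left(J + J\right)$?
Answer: $12936$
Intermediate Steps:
$S{\left(J \right)} = 2 J^{2}$ ($S{\left(J \right)} = J 2 J = 2 J^{2}$)
$R{\left(q,C \right)} = 3 + C$
$616 R{\left(0,S{\left(-3 \right)} \right)} = 616 \left(3 + 2 \left(-3\right)^{2}\right) = 616 \left(3 + 2 \cdot 9\right) = 616 \left(3 + 18\right) = 616 \cdot 21 = 12936$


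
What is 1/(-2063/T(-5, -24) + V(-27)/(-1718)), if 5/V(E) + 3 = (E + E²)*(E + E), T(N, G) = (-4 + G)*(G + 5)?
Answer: -17324872068/67182726257 ≈ -0.25788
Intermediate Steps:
T(N, G) = (-4 + G)*(5 + G)
V(E) = 5/(-3 + 2*E*(E + E²)) (V(E) = 5/(-3 + (E + E²)*(E + E)) = 5/(-3 + (E + E²)*(2*E)) = 5/(-3 + 2*E*(E + E²)))
1/(-2063/T(-5, -24) + V(-27)/(-1718)) = 1/(-2063/(-20 - 24 + (-24)²) + (5/(-3 + 2*(-27)² + 2*(-27)³))/(-1718)) = 1/(-2063/(-20 - 24 + 576) + (5/(-3 + 2*729 + 2*(-19683)))*(-1/1718)) = 1/(-2063/532 + (5/(-3 + 1458 - 39366))*(-1/1718)) = 1/(-2063*1/532 + (5/(-37911))*(-1/1718)) = 1/(-2063/532 + (5*(-1/37911))*(-1/1718)) = 1/(-2063/532 - 5/37911*(-1/1718)) = 1/(-2063/532 + 5/65131098) = 1/(-67182726257/17324872068) = -17324872068/67182726257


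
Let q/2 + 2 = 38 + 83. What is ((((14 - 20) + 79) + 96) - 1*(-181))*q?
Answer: 83300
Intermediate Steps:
q = 238 (q = -4 + 2*(38 + 83) = -4 + 2*121 = -4 + 242 = 238)
((((14 - 20) + 79) + 96) - 1*(-181))*q = ((((14 - 20) + 79) + 96) - 1*(-181))*238 = (((-6 + 79) + 96) + 181)*238 = ((73 + 96) + 181)*238 = (169 + 181)*238 = 350*238 = 83300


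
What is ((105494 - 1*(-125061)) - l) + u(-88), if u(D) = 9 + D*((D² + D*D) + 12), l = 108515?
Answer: -1241951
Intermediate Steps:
u(D) = 9 + D*(12 + 2*D²) (u(D) = 9 + D*((D² + D²) + 12) = 9 + D*(2*D² + 12) = 9 + D*(12 + 2*D²))
((105494 - 1*(-125061)) - l) + u(-88) = ((105494 - 1*(-125061)) - 1*108515) + (9 + 2*(-88)³ + 12*(-88)) = ((105494 + 125061) - 108515) + (9 + 2*(-681472) - 1056) = (230555 - 108515) + (9 - 1362944 - 1056) = 122040 - 1363991 = -1241951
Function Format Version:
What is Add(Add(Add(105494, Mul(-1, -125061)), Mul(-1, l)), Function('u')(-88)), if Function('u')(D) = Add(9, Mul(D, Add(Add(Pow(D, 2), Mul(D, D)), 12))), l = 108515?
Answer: -1241951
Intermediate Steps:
Function('u')(D) = Add(9, Mul(D, Add(12, Mul(2, Pow(D, 2))))) (Function('u')(D) = Add(9, Mul(D, Add(Add(Pow(D, 2), Pow(D, 2)), 12))) = Add(9, Mul(D, Add(Mul(2, Pow(D, 2)), 12))) = Add(9, Mul(D, Add(12, Mul(2, Pow(D, 2))))))
Add(Add(Add(105494, Mul(-1, -125061)), Mul(-1, l)), Function('u')(-88)) = Add(Add(Add(105494, Mul(-1, -125061)), Mul(-1, 108515)), Add(9, Mul(2, Pow(-88, 3)), Mul(12, -88))) = Add(Add(Add(105494, 125061), -108515), Add(9, Mul(2, -681472), -1056)) = Add(Add(230555, -108515), Add(9, -1362944, -1056)) = Add(122040, -1363991) = -1241951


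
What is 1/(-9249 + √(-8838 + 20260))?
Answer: -9249/85532579 - √11422/85532579 ≈ -0.00010938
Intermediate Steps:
1/(-9249 + √(-8838 + 20260)) = 1/(-9249 + √11422)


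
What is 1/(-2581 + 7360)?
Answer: 1/4779 ≈ 0.00020925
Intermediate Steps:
1/(-2581 + 7360) = 1/4779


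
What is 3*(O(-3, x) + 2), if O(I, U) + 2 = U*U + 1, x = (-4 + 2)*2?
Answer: 51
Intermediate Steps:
x = -4 (x = -2*2 = -4)
O(I, U) = -1 + U² (O(I, U) = -2 + (U*U + 1) = -2 + (U² + 1) = -2 + (1 + U²) = -1 + U²)
3*(O(-3, x) + 2) = 3*((-1 + (-4)²) + 2) = 3*((-1 + 16) + 2) = 3*(15 + 2) = 3*17 = 51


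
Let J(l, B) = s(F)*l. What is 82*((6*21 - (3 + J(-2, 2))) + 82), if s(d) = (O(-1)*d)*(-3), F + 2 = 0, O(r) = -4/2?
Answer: 14842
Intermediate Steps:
O(r) = -2 (O(r) = -4*½ = -2)
F = -2 (F = -2 + 0 = -2)
s(d) = 6*d (s(d) = -2*d*(-3) = 6*d)
J(l, B) = -12*l (J(l, B) = (6*(-2))*l = -12*l)
82*((6*21 - (3 + J(-2, 2))) + 82) = 82*((6*21 - (3 - 12*(-2))) + 82) = 82*((126 - (3 + 24)) + 82) = 82*((126 - 1*27) + 82) = 82*((126 - 27) + 82) = 82*(99 + 82) = 82*181 = 14842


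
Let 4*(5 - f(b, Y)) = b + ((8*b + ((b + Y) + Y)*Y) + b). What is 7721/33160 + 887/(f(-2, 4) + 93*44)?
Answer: 7629767/16977920 ≈ 0.44939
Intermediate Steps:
f(b, Y) = 5 - 5*b/2 - Y*(b + 2*Y)/4 (f(b, Y) = 5 - (b + ((8*b + ((b + Y) + Y)*Y) + b))/4 = 5 - (b + ((8*b + ((Y + b) + Y)*Y) + b))/4 = 5 - (b + ((8*b + (b + 2*Y)*Y) + b))/4 = 5 - (b + ((8*b + Y*(b + 2*Y)) + b))/4 = 5 - (b + (9*b + Y*(b + 2*Y)))/4 = 5 - (10*b + Y*(b + 2*Y))/4 = 5 + (-5*b/2 - Y*(b + 2*Y)/4) = 5 - 5*b/2 - Y*(b + 2*Y)/4)
7721/33160 + 887/(f(-2, 4) + 93*44) = 7721/33160 + 887/((5 - 5/2*(-2) - 1/2*4**2 - 1/4*4*(-2)) + 93*44) = 7721*(1/33160) + 887/((5 + 5 - 1/2*16 + 2) + 4092) = 7721/33160 + 887/((5 + 5 - 8 + 2) + 4092) = 7721/33160 + 887/(4 + 4092) = 7721/33160 + 887/4096 = 7629767/16977920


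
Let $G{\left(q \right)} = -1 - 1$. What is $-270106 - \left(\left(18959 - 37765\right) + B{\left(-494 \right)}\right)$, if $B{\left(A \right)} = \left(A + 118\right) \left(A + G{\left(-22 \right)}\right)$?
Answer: $-437796$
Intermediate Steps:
$G{\left(q \right)} = -2$
$B{\left(A \right)} = \left(-2 + A\right) \left(118 + A\right)$ ($B{\left(A \right)} = \left(A + 118\right) \left(A - 2\right) = \left(118 + A\right) \left(-2 + A\right) = \left(-2 + A\right) \left(118 + A\right)$)
$-270106 - \left(\left(18959 - 37765\right) + B{\left(-494 \right)}\right) = -270106 - \left(\left(18959 - 37765\right) + \left(-236 + \left(-494\right)^{2} + 116 \left(-494\right)\right)\right) = -270106 - \left(\left(18959 - 37765\right) - -186496\right) = -270106 - \left(-18806 + 186496\right) = -270106 - 167690 = -437796$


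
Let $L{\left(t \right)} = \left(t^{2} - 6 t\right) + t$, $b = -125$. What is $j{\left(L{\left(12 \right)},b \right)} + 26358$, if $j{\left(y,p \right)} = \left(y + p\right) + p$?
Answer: $26192$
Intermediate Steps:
$L{\left(t \right)} = t^{2} - 5 t$
$j{\left(y,p \right)} = y + 2 p$ ($j{\left(y,p \right)} = \left(p + y\right) + p = y + 2 p$)
$j{\left(L{\left(12 \right)},b \right)} + 26358 = \left(12 \left(-5 + 12\right) + 2 \left(-125\right)\right) + 26358 = \left(12 \cdot 7 - 250\right) + 26358 = \left(84 - 250\right) + 26358 = -166 + 26358 = 26192$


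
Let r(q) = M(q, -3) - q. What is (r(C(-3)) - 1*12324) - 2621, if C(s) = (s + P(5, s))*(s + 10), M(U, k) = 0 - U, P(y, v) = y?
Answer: -14973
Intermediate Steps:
M(U, k) = -U
C(s) = (5 + s)*(10 + s) (C(s) = (s + 5)*(s + 10) = (5 + s)*(10 + s))
r(q) = -2*q (r(q) = -q - q = -2*q)
(r(C(-3)) - 1*12324) - 2621 = (-2*(50 + (-3)**2 + 15*(-3)) - 1*12324) - 2621 = (-2*(50 + 9 - 45) - 12324) - 2621 = (-2*14 - 12324) - 2621 = (-28 - 12324) - 2621 = -12352 - 2621 = -14973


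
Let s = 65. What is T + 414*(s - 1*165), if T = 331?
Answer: -41069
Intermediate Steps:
T + 414*(s - 1*165) = 331 + 414*(65 - 1*165) = 331 + 414*(65 - 165) = 331 + 414*(-100) = 331 - 41400 = -41069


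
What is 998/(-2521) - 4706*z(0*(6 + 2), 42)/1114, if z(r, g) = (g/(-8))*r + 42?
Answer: -249696232/1404197 ≈ -177.82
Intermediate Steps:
z(r, g) = 42 - g*r/8 (z(r, g) = (g*(-⅛))*r + 42 = (-g/8)*r + 42 = -g*r/8 + 42 = 42 - g*r/8)
998/(-2521) - 4706*z(0*(6 + 2), 42)/1114 = 998/(-2521) - 4706/(1114/(42 - ⅛*42*0*(6 + 2))) = 998*(-1/2521) - 4706/(1114/(42 - ⅛*42*0*8)) = -998/2521 - 4706/(1114/(42 - ⅛*42*0)) = -998/2521 - 4706/(1114/(42 + 0)) = -998/2521 - 4706/(1114/42) = -998/2521 - 4706/(1114*(1/42)) = -998/2521 - 4706/557/21 = -998/2521 - 4706*21/557 = -998/2521 - 98826/557 = -249696232/1404197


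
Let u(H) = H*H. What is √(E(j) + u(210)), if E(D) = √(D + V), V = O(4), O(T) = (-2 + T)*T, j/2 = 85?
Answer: √(44100 + √178) ≈ 210.03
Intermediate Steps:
j = 170 (j = 2*85 = 170)
O(T) = T*(-2 + T)
V = 8 (V = 4*(-2 + 4) = 4*2 = 8)
u(H) = H²
E(D) = √(8 + D) (E(D) = √(D + 8) = √(8 + D))
√(E(j) + u(210)) = √(√(8 + 170) + 210²) = √(√178 + 44100) = √(44100 + √178)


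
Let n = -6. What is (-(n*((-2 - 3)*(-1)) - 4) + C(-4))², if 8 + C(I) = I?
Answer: 484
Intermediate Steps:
C(I) = -8 + I
(-(n*((-2 - 3)*(-1)) - 4) + C(-4))² = (-(-6*(-2 - 3)*(-1) - 4) + (-8 - 4))² = (-(-(-30)*(-1) - 4) - 12)² = (-(-6*5 - 4) - 12)² = (-(-30 - 4) - 12)² = (-1*(-34) - 12)² = (34 - 12)² = 22² = 484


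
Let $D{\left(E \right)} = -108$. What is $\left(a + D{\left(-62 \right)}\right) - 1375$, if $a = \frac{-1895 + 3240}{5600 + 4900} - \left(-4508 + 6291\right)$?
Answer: $- \frac{6858331}{2100} \approx -3265.9$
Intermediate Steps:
$a = - \frac{3744031}{2100}$ ($a = \frac{1345}{10500} - 1783 = 1345 \cdot \frac{1}{10500} - 1783 = \frac{269}{2100} - 1783 = - \frac{3744031}{2100} \approx -1782.9$)
$\left(a + D{\left(-62 \right)}\right) - 1375 = \left(- \frac{3744031}{2100} - 108\right) - 1375 = - \frac{3970831}{2100} - 1375 = - \frac{6858331}{2100}$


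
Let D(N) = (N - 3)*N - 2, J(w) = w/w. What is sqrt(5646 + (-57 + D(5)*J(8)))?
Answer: sqrt(5597) ≈ 74.813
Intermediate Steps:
J(w) = 1
D(N) = -2 + N*(-3 + N) (D(N) = (-3 + N)*N - 2 = N*(-3 + N) - 2 = -2 + N*(-3 + N))
sqrt(5646 + (-57 + D(5)*J(8))) = sqrt(5646 + (-57 + (-2 + 5**2 - 3*5)*1)) = sqrt(5646 + (-57 + (-2 + 25 - 15)*1)) = sqrt(5646 + (-57 + 8*1)) = sqrt(5646 + (-57 + 8)) = sqrt(5646 - 49) = sqrt(5597)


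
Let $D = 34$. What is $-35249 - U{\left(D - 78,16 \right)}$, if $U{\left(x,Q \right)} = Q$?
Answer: $-35265$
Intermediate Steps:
$-35249 - U{\left(D - 78,16 \right)} = -35249 - 16 = -35265$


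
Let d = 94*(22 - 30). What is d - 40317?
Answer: -41069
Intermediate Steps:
d = -752 (d = 94*(-8) = -752)
d - 40317 = -752 - 40317 = -41069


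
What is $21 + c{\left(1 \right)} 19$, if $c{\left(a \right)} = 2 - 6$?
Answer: $-55$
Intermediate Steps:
$c{\left(a \right)} = -4$ ($c{\left(a \right)} = 2 - 6 = -4$)
$21 + c{\left(1 \right)} 19 = 21 - 76 = -55$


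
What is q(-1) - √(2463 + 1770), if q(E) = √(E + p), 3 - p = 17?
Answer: -√4233 + I*√15 ≈ -65.062 + 3.873*I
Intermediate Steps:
p = -14 (p = 3 - 1*17 = 3 - 17 = -14)
q(E) = √(-14 + E) (q(E) = √(E - 14) = √(-14 + E))
q(-1) - √(2463 + 1770) = √(-14 - 1) - √(2463 + 1770) = √(-15) - √4233 = I*√15 - √4233 = -√4233 + I*√15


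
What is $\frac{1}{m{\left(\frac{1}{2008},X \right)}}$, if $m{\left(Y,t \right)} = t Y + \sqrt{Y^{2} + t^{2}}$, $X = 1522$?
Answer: $- \frac{3056176}{9340209426493} + \frac{2008 \sqrt{9340211742977}}{9340209426493} \approx 0.0006567$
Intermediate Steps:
$m{\left(Y,t \right)} = \sqrt{Y^{2} + t^{2}} + Y t$ ($m{\left(Y,t \right)} = Y t + \sqrt{Y^{2} + t^{2}} = \sqrt{Y^{2} + t^{2}} + Y t$)
$\frac{1}{m{\left(\frac{1}{2008},X \right)}} = \frac{1}{\sqrt{\left(\frac{1}{2008}\right)^{2} + 1522^{2}} + \frac{1}{2008} \cdot 1522} = \frac{1}{\sqrt{\left(\frac{1}{2008}\right)^{2} + 2316484} + \frac{1}{2008} \cdot 1522} = \frac{1}{\sqrt{\frac{1}{4032064} + 2316484} + \frac{761}{1004}} = \frac{1}{\sqrt{\frac{9340211742977}{4032064}} + \frac{761}{1004}} = \frac{1}{\frac{\sqrt{9340211742977}}{2008} + \frac{761}{1004}} = \frac{1}{\frac{761}{1004} + \frac{\sqrt{9340211742977}}{2008}}$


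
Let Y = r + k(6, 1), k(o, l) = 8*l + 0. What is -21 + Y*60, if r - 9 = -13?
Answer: 219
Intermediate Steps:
r = -4 (r = 9 - 13 = -4)
k(o, l) = 8*l
Y = 4 (Y = -4 + 8*1 = -4 + 8 = 4)
-21 + Y*60 = -21 + 4*60 = -21 + 240 = 219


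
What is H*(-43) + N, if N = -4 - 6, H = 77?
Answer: -3321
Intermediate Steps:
N = -10
H*(-43) + N = 77*(-43) - 10 = -3311 - 10 = -3321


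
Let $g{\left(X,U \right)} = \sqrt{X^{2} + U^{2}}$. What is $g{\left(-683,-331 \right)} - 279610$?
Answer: $-279610 + 5 \sqrt{23042} \approx -2.7885 \cdot 10^{5}$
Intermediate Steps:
$g{\left(X,U \right)} = \sqrt{U^{2} + X^{2}}$
$g{\left(-683,-331 \right)} - 279610 = \sqrt{\left(-331\right)^{2} + \left(-683\right)^{2}} - 279610 = \sqrt{109561 + 466489} - 279610 = \sqrt{576050} - 279610 = 5 \sqrt{23042} - 279610 = -279610 + 5 \sqrt{23042}$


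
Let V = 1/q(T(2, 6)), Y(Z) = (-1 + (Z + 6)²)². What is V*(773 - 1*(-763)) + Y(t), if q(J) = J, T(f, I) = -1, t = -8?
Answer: -1527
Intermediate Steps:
Y(Z) = (-1 + (6 + Z)²)²
V = -1 (V = 1/(-1) = -1)
V*(773 - 1*(-763)) + Y(t) = -(773 - 1*(-763)) + (-1 + (6 - 8)²)² = -(773 + 763) + (-1 + (-2)²)² = -1*1536 + (-1 + 4)² = -1536 + 3² = -1536 + 9 = -1527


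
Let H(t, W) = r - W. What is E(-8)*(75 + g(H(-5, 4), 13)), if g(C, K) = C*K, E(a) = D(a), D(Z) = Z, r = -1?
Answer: -80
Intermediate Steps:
E(a) = a
H(t, W) = -1 - W
E(-8)*(75 + g(H(-5, 4), 13)) = -8*(75 + (-1 - 1*4)*13) = -8*(75 + (-1 - 4)*13) = -8*(75 - 5*13) = -8*(75 - 65) = -8*10 = -80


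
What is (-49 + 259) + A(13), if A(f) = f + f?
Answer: 236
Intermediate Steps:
A(f) = 2*f
(-49 + 259) + A(13) = (-49 + 259) + 2*13 = 210 + 26 = 236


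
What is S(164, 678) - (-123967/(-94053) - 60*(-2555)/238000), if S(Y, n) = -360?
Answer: -11574833587/31978020 ≈ -361.96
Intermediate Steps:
S(164, 678) - (-123967/(-94053) - 60*(-2555)/238000) = -360 - (-123967/(-94053) - 60*(-2555)/238000) = -360 - (-123967*(-1/94053) + 153300*(1/238000)) = -360 - (123967/94053 + 219/340) = -360 - 1*62746387/31978020 = -360 - 62746387/31978020 = -11574833587/31978020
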